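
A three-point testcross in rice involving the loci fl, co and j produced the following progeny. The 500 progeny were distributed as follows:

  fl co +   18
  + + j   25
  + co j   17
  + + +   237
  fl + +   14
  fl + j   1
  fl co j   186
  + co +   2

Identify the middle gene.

co

The two most frequent reciprocal classes, + + + and fl co j, are the parental types, so the F1 was + + + / fl co j.
The two rarest classes, + co + and fl + j, are the double crossovers. Comparing them with the parentals, only the co allele has switched, so co is the middle locus and the order is j – co – fl.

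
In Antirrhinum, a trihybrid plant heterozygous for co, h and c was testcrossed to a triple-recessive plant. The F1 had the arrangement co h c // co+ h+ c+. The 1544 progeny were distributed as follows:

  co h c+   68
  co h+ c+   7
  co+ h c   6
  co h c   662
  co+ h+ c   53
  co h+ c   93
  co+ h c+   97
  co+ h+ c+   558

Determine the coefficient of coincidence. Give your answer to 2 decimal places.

The two rarest classes, co+ h c and co h+ c+, are the double crossovers. Comparing them with the parentals, only the co allele has switched, so co is the middle locus and the order is c – co – h.
c–co: (121 + 13)/1544 = 0.0868; co–h: (190 + 13)/1544 = 0.1315.
Expected DCO frequency = 0.0868 × 0.1315 ≈ 0.01141; observed = 13/1544 ≈ 0.00842.
Coefficient of coincidence = 0.00842/0.01141 ≈ 0.74.

0.74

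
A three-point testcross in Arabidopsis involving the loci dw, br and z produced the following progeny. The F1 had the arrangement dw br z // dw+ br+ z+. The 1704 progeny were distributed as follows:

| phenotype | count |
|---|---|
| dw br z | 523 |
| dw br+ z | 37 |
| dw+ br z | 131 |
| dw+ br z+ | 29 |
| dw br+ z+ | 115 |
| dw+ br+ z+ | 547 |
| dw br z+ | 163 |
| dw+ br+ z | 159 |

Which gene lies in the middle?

The two rarest classes, dw br+ z and dw+ br z+, are the double crossovers. Comparing them with the parentals, only the br allele has switched, so br is the middle locus and the order is z – br – dw.

br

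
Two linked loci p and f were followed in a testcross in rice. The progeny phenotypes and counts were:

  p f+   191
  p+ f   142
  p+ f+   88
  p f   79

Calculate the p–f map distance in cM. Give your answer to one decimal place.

33.4 cM

The two most frequent classes, p+ f (142) and p f+ (191), are the parental types, so the F1 was p+ f / p f+.
The recombinant classes are p+ f+ and p f: 88 + 79 = 167.
Recombination frequency = 167/500 = 0.3340 ≈ 33.4%, i.e. 33.4 cM.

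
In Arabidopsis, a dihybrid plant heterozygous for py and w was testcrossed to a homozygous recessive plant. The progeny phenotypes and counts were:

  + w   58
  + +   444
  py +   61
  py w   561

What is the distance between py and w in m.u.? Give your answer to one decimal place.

The two most frequent classes, + + (444) and py w (561), are the parental types, so the F1 was + + / py w.
The recombinant classes are + w and py +: 58 + 61 = 119.
Recombination frequency = 119/1124 = 0.1059 ≈ 10.6%, i.e. 10.6 m.u.

10.6 m.u.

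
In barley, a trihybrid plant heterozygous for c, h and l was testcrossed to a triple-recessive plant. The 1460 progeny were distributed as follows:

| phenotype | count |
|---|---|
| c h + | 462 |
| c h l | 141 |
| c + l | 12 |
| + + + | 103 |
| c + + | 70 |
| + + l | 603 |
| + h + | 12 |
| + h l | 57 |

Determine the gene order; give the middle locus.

c

The two most frequent reciprocal classes, c h + and + + l, are the parental types, so the F1 was c h + / + + l.
The two rarest classes, + h + and c + l, are the double crossovers. Comparing them with the parentals, only the c allele has switched, so c is the middle locus and the order is h – c – l.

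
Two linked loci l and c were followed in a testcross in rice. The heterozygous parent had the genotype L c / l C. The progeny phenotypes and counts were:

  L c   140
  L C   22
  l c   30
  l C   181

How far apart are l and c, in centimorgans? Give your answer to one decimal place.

The recombinant classes are L C and l c: 22 + 30 = 52.
Recombination frequency = 52/373 = 0.1394 ≈ 13.9%, i.e. 13.9 centimorgans.

13.9 centimorgans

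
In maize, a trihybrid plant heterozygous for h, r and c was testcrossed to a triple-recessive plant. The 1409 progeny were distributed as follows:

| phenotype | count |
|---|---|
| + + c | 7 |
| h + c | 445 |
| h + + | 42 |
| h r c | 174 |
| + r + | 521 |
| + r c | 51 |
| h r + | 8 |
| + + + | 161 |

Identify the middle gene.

The two most frequent reciprocal classes, + r + and h + c, are the parental types, so the F1 was + r + / h + c.
The two rarest classes, h r + and + + c, are the double crossovers. Comparing them with the parentals, only the h allele has switched, so h is the middle locus and the order is c – h – r.

h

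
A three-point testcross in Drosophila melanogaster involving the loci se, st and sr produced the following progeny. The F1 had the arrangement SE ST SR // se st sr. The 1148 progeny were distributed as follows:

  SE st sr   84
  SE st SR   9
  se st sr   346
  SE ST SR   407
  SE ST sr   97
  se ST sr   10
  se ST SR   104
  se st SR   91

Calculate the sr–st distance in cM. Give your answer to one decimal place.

The two rarest classes, SE st SR and se ST sr, are the double crossovers. Comparing them with the parentals, only the st allele has switched, so st is the middle locus and the order is se – st – sr.
Crossovers in the st–sr interval produce the single-crossover classes SE ST sr and se st SR (97 + 91 = 188) plus the double crossovers (19).
RF(st–sr) = (188 + 19) / 1148 = 207/1148 = 0.1803 → 18.0 cM.

18.0 cM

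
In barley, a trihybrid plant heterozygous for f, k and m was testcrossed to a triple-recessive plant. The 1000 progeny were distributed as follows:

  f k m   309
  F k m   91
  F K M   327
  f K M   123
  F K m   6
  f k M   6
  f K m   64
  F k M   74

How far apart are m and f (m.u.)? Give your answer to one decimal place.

22.6 m.u.

The two most frequent reciprocal classes, f k m and F K M, are the parental types, so the F1 was f k m / F K M.
The two rarest classes, f k M and F K m, are the double crossovers. Comparing them with the parentals, only the m allele has switched, so m is the middle locus and the order is f – m – k.
Crossovers in the f–m interval produce the single-crossover classes F k m and f K M (91 + 123 = 214) plus the double crossovers (12).
RF(f–m) = (214 + 12) / 1000 = 226/1000 = 0.2260 → 22.6 m.u.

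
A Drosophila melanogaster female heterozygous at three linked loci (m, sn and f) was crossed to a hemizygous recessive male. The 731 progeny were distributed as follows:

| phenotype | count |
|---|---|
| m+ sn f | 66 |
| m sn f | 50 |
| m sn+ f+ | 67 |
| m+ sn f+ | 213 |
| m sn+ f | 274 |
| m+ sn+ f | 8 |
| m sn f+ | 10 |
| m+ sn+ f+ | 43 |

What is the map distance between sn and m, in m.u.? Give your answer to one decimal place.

15.2 m.u.

The two most frequent reciprocal classes, m+ sn f+ and m sn+ f, are the parental types, so the F1 was m+ sn f+ / m sn+ f.
The two rarest classes, m sn f+ and m+ sn+ f, are the double crossovers. Comparing them with the parentals, only the m allele has switched, so m is the middle locus and the order is f – m – sn.
Crossovers in the m–sn interval produce the single-crossover classes m+ sn+ f+ and m sn f (43 + 50 = 93) plus the double crossovers (18).
RF(m–sn) = (93 + 18) / 731 = 111/731 = 0.1518 → 15.2 m.u.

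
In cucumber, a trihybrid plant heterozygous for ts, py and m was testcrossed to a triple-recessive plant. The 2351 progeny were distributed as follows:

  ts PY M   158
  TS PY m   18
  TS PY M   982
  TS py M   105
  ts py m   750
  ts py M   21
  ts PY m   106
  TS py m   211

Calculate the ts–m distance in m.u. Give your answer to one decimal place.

The two most frequent reciprocal classes, ts py m and TS PY M, are the parental types, so the F1 was ts py m / TS PY M.
The two rarest classes, ts py M and TS PY m, are the double crossovers. Comparing them with the parentals, only the m allele has switched, so m is the middle locus and the order is py – m – ts.
Crossovers in the m–ts interval produce the single-crossover classes TS py m and ts PY M (211 + 158 = 369) plus the double crossovers (39).
RF(m–ts) = (369 + 39) / 2351 = 408/2351 = 0.1735 → 17.4 m.u.

17.4 m.u.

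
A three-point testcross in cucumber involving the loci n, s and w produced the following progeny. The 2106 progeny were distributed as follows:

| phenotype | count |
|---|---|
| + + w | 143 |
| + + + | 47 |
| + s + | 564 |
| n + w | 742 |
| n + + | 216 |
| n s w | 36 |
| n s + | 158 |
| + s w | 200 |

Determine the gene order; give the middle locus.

s

The two most frequent reciprocal classes, n + w and + s +, are the parental types, so the F1 was n + w / + s +.
The two rarest classes, n s w and + + +, are the double crossovers. Comparing them with the parentals, only the s allele has switched, so s is the middle locus and the order is w – s – n.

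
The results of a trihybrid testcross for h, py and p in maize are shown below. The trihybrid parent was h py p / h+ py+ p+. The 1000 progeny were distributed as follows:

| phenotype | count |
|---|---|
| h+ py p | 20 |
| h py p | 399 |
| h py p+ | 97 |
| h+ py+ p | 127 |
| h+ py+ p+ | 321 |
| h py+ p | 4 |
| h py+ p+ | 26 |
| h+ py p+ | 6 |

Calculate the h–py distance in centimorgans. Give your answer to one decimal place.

5.6 centimorgans

The two rarest classes, h py+ p and h+ py p+, are the double crossovers. Comparing them with the parentals, only the py allele has switched, so py is the middle locus and the order is h – py – p.
Crossovers in the h–py interval produce the single-crossover classes h+ py p and h py+ p+ (20 + 26 = 46) plus the double crossovers (10).
RF(h–py) = (46 + 10) / 1000 = 56/1000 = 0.0560 → 5.6 centimorgans.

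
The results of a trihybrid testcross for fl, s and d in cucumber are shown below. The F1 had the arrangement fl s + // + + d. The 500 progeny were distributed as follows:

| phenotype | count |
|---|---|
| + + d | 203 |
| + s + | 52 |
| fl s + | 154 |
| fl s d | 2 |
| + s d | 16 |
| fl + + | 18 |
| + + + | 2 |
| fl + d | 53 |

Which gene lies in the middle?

d

The two rarest classes, fl s d and + + +, are the double crossovers. Comparing them with the parentals, only the d allele has switched, so d is the middle locus and the order is fl – d – s.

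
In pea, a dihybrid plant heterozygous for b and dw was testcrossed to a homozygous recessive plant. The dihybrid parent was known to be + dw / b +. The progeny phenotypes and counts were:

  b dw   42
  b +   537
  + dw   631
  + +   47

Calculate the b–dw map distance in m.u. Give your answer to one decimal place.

7.1 m.u.

The recombinant classes are + + and b dw: 47 + 42 = 89.
Recombination frequency = 89/1257 = 0.0708 ≈ 7.1%, i.e. 7.1 m.u.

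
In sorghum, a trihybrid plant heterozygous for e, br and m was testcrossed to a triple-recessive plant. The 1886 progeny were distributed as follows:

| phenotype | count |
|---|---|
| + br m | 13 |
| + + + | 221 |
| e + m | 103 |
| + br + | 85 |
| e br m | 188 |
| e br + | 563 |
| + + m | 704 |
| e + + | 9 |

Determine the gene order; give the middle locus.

The two most frequent reciprocal classes, e br + and + + m, are the parental types, so the F1 was e br + / + + m.
The two rarest classes, e + + and + br m, are the double crossovers. Comparing them with the parentals, only the br allele has switched, so br is the middle locus and the order is e – br – m.

br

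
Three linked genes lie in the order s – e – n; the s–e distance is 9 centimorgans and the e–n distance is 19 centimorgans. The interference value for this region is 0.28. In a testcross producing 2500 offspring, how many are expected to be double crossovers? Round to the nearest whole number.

31

Map distances give recombination frequencies of 0.090 and 0.190 for the two intervals.
With interference 0.28 (so coincidence = 0.72), expected double-crossover frequency = 0.090 × 0.190 × 0.72 = 0.01231.
Expected number = 0.01231 × 2500 = 30.78 ≈ 31.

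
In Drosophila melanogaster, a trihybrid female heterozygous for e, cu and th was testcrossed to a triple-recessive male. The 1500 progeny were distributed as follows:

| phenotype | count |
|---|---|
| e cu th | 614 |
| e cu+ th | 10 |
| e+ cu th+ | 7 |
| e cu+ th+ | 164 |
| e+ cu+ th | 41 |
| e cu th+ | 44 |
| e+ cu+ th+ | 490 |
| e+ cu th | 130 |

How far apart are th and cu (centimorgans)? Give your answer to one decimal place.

The two most frequent reciprocal classes, e cu th and e+ cu+ th+, are the parental types, so the F1 was e cu th / e+ cu+ th+.
The two rarest classes, e cu+ th and e+ cu th+, are the double crossovers. Comparing them with the parentals, only the cu allele has switched, so cu is the middle locus and the order is th – cu – e.
Crossovers in the th–cu interval produce the single-crossover classes e cu th+ and e+ cu+ th (44 + 41 = 85) plus the double crossovers (17).
RF(th–cu) = (85 + 17) / 1500 = 102/1500 = 0.0680 → 6.8 centimorgans.

6.8 centimorgans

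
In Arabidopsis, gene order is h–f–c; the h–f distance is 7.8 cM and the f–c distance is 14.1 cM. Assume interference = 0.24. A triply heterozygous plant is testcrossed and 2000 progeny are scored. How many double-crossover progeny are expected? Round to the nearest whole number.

17

Map distances give recombination frequencies of 0.078 and 0.141 for the two intervals.
With interference 0.24 (so coincidence = 0.76), expected double-crossover frequency = 0.078 × 0.141 × 0.76 = 0.00836.
Expected number = 0.00836 × 2000 = 16.72 ≈ 17.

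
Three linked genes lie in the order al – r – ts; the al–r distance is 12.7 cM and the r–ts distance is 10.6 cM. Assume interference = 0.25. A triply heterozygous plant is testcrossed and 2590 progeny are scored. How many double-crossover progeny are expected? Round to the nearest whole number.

26

Map distances give recombination frequencies of 0.127 and 0.106 for the two intervals.
With interference 0.25 (so coincidence = 0.75), expected double-crossover frequency = 0.127 × 0.106 × 0.75 = 0.01010.
Expected number = 0.01010 × 2590 = 26.15 ≈ 26.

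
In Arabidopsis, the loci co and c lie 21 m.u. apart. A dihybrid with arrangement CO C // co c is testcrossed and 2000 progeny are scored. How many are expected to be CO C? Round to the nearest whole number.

790

A map distance of 21 m.u. corresponds to a recombination frequency of 0.210.
The F1 is CO C / co c, so CO C is a parental gamete class with expected frequency (1 − r)/2 = 0.790/2 = 0.3950.
Expected number = 0.3950 × 2000 = 790.00 ≈ 790.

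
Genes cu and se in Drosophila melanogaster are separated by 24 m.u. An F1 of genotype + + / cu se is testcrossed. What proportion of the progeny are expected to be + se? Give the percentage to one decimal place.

A map distance of 24 m.u. corresponds to a recombination frequency of 0.240.
The F1 is + + / cu se, so + se is a recombinant gamete class with expected frequency r/2 = 0.240/2 = 0.1200.
That is 0.1200 = 12.0% of the progeny.

12.0%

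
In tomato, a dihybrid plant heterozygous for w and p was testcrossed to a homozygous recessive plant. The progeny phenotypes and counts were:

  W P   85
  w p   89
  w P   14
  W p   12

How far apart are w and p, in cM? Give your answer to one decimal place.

The two most frequent classes, W P (85) and w p (89), are the parental types, so the F1 was W P / w p.
The recombinant classes are W p and w P: 12 + 14 = 26.
Recombination frequency = 26/200 = 0.1300 ≈ 13.0%, i.e. 13.0 cM.

13.0 cM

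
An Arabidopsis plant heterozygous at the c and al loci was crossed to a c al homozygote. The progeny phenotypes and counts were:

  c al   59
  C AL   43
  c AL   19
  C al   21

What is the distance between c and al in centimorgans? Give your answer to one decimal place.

28.2 centimorgans

The two most frequent classes, C AL (43) and c al (59), are the parental types, so the F1 was C AL / c al.
The recombinant classes are C al and c AL: 21 + 19 = 40.
Recombination frequency = 40/142 = 0.2817 ≈ 28.2%, i.e. 28.2 centimorgans.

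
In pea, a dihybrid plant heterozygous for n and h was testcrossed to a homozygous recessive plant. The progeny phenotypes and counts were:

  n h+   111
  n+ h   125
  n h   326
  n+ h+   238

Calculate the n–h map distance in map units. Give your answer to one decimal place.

The two most frequent classes, n+ h+ (238) and n h (326), are the parental types, so the F1 was n+ h+ / n h.
The recombinant classes are n+ h and n h+: 125 + 111 = 236.
Recombination frequency = 236/800 = 0.2950 ≈ 29.5%, i.e. 29.5 map units.

29.5 map units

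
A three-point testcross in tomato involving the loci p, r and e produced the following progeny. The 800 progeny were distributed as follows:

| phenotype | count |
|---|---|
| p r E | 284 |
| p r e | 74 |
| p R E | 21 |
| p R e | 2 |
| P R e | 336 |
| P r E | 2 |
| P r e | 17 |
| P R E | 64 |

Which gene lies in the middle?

p

The two most frequent reciprocal classes, P R e and p r E, are the parental types, so the F1 was P R e / p r E.
The two rarest classes, p R e and P r E, are the double crossovers. Comparing them with the parentals, only the p allele has switched, so p is the middle locus and the order is e – p – r.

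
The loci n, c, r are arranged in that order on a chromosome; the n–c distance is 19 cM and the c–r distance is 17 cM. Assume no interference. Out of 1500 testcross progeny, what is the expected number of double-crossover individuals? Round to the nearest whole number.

48

Map distances give recombination frequencies of 0.190 and 0.170 for the two intervals.
With no interference, expected double-crossover frequency = 0.190 × 0.170 = 0.03230.
Expected number = 0.03230 × 1500 = 48.45 ≈ 48.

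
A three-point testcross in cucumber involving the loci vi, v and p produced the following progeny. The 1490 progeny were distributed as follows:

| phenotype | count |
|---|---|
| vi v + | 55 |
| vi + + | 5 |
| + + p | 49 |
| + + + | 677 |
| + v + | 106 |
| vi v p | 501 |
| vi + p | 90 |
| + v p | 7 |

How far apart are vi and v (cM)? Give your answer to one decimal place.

14.0 cM

The two most frequent reciprocal classes, + + + and vi v p, are the parental types, so the F1 was + + + / vi v p.
The two rarest classes, vi + + and + v p, are the double crossovers. Comparing them with the parentals, only the vi allele has switched, so vi is the middle locus and the order is p – vi – v.
Crossovers in the vi–v interval produce the single-crossover classes + v + and vi + p (106 + 90 = 196) plus the double crossovers (12).
RF(vi–v) = (196 + 12) / 1490 = 208/1490 = 0.1396 → 14.0 cM.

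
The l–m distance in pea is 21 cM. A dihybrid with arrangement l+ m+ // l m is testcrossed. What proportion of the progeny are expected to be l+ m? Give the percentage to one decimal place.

10.5%

A map distance of 21 cM corresponds to a recombination frequency of 0.210.
The F1 is l+ m+ / l m, so l+ m is a recombinant gamete class with expected frequency r/2 = 0.210/2 = 0.1050.
That is 0.1050 = 10.5% of the progeny.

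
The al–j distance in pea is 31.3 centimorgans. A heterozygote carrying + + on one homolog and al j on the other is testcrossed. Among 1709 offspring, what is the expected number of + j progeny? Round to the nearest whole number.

267

A map distance of 31.3 centimorgans corresponds to a recombination frequency of 0.313.
The F1 is + + / al j, so + j is a recombinant gamete class with expected frequency r/2 = 0.313/2 = 0.1565.
Expected number = 0.1565 × 1709 = 267.46 ≈ 267.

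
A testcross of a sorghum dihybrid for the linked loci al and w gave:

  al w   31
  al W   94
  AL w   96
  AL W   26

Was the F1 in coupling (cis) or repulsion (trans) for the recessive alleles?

The two most frequent classes are AL w (96) and al W (94); these are the parental (non-recombinant) types.
So the F1 carried AL w on one chromosome and al W on the other — the recessive alleles are on opposite chromosomes (trans / repulsion).

trans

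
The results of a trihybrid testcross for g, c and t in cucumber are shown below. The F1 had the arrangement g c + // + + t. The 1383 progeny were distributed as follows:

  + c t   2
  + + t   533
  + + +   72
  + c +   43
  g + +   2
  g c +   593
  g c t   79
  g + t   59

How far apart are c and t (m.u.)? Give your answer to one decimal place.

11.2 m.u.

The two rarest classes, g + + and + c t, are the double crossovers. Comparing them with the parentals, only the c allele has switched, so c is the middle locus and the order is t – c – g.
Crossovers in the t–c interval produce the single-crossover classes g c t and + + + (79 + 72 = 151) plus the double crossovers (4).
RF(t–c) = (151 + 4) / 1383 = 155/1383 = 0.1121 → 11.2 m.u.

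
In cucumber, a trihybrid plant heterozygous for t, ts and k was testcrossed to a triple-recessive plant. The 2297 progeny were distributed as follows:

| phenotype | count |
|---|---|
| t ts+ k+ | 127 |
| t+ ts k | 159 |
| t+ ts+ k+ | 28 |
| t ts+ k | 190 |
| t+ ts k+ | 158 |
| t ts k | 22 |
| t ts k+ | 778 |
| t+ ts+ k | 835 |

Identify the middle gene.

k

The two most frequent reciprocal classes, t+ ts+ k and t ts k+, are the parental types, so the F1 was t+ ts+ k / t ts k+.
The two rarest classes, t+ ts+ k+ and t ts k, are the double crossovers. Comparing them with the parentals, only the k allele has switched, so k is the middle locus and the order is t – k – ts.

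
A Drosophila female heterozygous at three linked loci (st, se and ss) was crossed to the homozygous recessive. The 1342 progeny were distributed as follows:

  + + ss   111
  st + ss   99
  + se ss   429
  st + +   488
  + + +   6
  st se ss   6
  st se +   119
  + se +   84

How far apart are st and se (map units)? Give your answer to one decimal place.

18.0 map units

The two most frequent reciprocal classes, + se ss and st + +, are the parental types, so the F1 was + se ss / st + +.
The two rarest classes, st se ss and + + +, are the double crossovers. Comparing them with the parentals, only the st allele has switched, so st is the middle locus and the order is se – st – ss.
Crossovers in the se–st interval produce the single-crossover classes + + ss and st se + (111 + 119 = 230) plus the double crossovers (12).
RF(se–st) = (230 + 12) / 1342 = 242/1342 = 0.1803 → 18.0 map units.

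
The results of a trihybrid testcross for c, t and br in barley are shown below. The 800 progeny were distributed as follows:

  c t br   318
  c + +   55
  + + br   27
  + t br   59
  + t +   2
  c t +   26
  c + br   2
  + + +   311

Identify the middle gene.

t

The two most frequent reciprocal classes, + + + and c t br, are the parental types, so the F1 was + + + / c t br.
The two rarest classes, + t + and c + br, are the double crossovers. Comparing them with the parentals, only the t allele has switched, so t is the middle locus and the order is c – t – br.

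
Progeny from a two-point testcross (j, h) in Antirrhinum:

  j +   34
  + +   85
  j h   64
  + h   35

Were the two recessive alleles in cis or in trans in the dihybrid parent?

The two most frequent classes are + + (85) and j h (64); these are the parental (non-recombinant) types.
So the F1 carried + + on one chromosome and j h on the other — the recessive alleles are on the same chromosome (cis / coupling).

cis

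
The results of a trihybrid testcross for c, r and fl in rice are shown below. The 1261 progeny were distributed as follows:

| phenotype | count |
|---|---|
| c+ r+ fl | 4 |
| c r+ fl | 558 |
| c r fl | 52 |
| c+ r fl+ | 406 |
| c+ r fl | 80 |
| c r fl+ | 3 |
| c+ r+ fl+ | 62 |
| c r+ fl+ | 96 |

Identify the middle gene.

The two most frequent reciprocal classes, c+ r fl+ and c r+ fl, are the parental types, so the F1 was c+ r fl+ / c r+ fl.
The two rarest classes, c r fl+ and c+ r+ fl, are the double crossovers. Comparing them with the parentals, only the c allele has switched, so c is the middle locus and the order is r – c – fl.

c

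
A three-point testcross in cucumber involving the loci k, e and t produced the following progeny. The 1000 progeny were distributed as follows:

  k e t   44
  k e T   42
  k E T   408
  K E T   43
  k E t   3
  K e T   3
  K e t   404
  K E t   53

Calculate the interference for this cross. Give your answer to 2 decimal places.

0.36

The two most frequent reciprocal classes, k E T and K e t, are the parental types, so the F1 was k E T / K e t.
The two rarest classes, k E t and K e T, are the double crossovers. Comparing them with the parentals, only the t allele has switched, so t is the middle locus and the order is e – t – k.
e–t: (95 + 6)/1000 = 0.1010; t–k: (87 + 6)/1000 = 0.0930.
Expected DCO frequency = 0.1010 × 0.0930 ≈ 0.00939; observed = 6/1000 ≈ 0.00600.
Coefficient of coincidence = 0.00600/0.00939 ≈ 0.64; interference = 1 − 0.64 = 0.36.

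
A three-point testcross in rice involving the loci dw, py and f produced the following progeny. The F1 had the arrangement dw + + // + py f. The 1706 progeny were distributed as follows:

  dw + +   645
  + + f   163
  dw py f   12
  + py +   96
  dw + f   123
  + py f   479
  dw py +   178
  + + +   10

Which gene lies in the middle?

dw

The two rarest classes, + + + and dw py f, are the double crossovers. Comparing them with the parentals, only the dw allele has switched, so dw is the middle locus and the order is py – dw – f.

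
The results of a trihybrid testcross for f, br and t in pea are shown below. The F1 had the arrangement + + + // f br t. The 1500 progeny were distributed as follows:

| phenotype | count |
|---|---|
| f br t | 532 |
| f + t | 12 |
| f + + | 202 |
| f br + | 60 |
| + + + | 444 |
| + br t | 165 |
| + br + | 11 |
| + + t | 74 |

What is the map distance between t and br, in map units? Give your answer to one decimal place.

10.5 map units

The two rarest classes, + br + and f + t, are the double crossovers. Comparing them with the parentals, only the br allele has switched, so br is the middle locus and the order is f – br – t.
Crossovers in the br–t interval produce the single-crossover classes + + t and f br + (74 + 60 = 134) plus the double crossovers (23).
RF(br–t) = (134 + 23) / 1500 = 157/1500 = 0.1047 → 10.5 map units.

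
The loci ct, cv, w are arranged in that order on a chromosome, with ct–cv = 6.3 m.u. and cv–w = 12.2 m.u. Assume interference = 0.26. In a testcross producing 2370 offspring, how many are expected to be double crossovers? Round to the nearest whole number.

13

Map distances give recombination frequencies of 0.063 and 0.122 for the two intervals.
With interference 0.26 (so coincidence = 0.74), expected double-crossover frequency = 0.063 × 0.122 × 0.74 = 0.00569.
Expected number = 0.00569 × 2370 = 13.48 ≈ 13.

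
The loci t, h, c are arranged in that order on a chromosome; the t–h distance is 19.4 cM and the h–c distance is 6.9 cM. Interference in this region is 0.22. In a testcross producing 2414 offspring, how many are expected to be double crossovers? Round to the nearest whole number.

Map distances give recombination frequencies of 0.194 and 0.069 for the two intervals.
With interference 0.22 (so coincidence = 0.78), expected double-crossover frequency = 0.194 × 0.069 × 0.78 = 0.01044.
Expected number = 0.01044 × 2414 = 25.20 ≈ 25.

25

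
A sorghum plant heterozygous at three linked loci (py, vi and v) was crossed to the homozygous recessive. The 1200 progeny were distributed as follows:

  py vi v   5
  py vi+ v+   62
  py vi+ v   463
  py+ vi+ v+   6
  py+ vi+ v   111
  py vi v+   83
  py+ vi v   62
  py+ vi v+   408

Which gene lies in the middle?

vi

The two most frequent reciprocal classes, py vi+ v and py+ vi v+, are the parental types, so the F1 was py vi+ v / py+ vi v+.
The two rarest classes, py vi v and py+ vi+ v+, are the double crossovers. Comparing them with the parentals, only the vi allele has switched, so vi is the middle locus and the order is v – vi – py.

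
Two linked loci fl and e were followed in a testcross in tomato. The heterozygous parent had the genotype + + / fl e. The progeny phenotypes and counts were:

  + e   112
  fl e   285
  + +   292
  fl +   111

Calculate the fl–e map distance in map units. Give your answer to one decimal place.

27.9 map units

The recombinant classes are + e and fl +: 112 + 111 = 223.
Recombination frequency = 223/800 = 0.2787 ≈ 27.9%, i.e. 27.9 map units.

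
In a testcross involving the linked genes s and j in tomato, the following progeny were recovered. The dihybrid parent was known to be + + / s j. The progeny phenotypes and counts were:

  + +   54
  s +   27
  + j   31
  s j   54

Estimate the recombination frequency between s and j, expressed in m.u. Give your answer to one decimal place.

34.9 m.u.

The recombinant classes are + j and s +: 31 + 27 = 58.
Recombination frequency = 58/166 = 0.3494 ≈ 34.9%, i.e. 34.9 m.u.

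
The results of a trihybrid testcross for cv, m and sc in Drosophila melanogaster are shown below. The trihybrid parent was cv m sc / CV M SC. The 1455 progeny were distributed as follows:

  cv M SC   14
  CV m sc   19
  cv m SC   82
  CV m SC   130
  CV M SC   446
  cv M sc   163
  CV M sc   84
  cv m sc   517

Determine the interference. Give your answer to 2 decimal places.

0.26

The two rarest classes, CV m sc and cv M SC, are the double crossovers. Comparing them with the parentals, only the cv allele has switched, so cv is the middle locus and the order is m – cv – sc.
m–cv: (293 + 33)/1455 = 0.2241; cv–sc: (166 + 33)/1455 = 0.1368.
Expected DCO frequency = 0.2241 × 0.1368 ≈ 0.03066; observed = 33/1455 ≈ 0.02268.
Coefficient of coincidence = 0.02268/0.03066 ≈ 0.74; interference = 1 − 0.74 = 0.26.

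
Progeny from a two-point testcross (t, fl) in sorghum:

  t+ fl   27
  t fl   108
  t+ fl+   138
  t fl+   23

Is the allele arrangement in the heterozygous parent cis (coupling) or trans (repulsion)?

The two most frequent classes are t+ fl+ (138) and t fl (108); these are the parental (non-recombinant) types.
So the F1 carried t+ fl+ on one chromosome and t fl on the other — the recessive alleles are on the same chromosome (cis / coupling).

cis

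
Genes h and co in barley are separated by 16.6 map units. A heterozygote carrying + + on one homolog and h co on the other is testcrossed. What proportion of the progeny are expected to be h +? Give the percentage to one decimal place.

A map distance of 16.6 map units corresponds to a recombination frequency of 0.166.
The F1 is + + / h co, so h + is a recombinant gamete class with expected frequency r/2 = 0.166/2 = 0.0830.
That is 0.0830 = 8.3% of the progeny.

8.3%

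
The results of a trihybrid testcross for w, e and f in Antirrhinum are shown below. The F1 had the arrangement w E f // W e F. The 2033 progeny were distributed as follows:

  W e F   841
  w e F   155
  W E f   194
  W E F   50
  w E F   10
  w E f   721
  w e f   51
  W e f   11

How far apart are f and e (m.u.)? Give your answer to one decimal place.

The two rarest classes, w E F and W e f, are the double crossovers. Comparing them with the parentals, only the f allele has switched, so f is the middle locus and the order is e – f – w.
Crossovers in the e–f interval produce the single-crossover classes w e f and W E F (51 + 50 = 101) plus the double crossovers (21).
RF(e–f) = (101 + 21) / 2033 = 122/2033 = 0.0600 → 6.0 m.u.

6.0 m.u.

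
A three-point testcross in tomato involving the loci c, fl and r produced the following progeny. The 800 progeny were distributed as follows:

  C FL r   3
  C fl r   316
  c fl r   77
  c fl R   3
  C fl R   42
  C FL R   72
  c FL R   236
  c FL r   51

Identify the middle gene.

The two most frequent reciprocal classes, C fl r and c FL R, are the parental types, so the F1 was C fl r / c FL R.
The two rarest classes, C FL r and c fl R, are the double crossovers. Comparing them with the parentals, only the fl allele has switched, so fl is the middle locus and the order is c – fl – r.

fl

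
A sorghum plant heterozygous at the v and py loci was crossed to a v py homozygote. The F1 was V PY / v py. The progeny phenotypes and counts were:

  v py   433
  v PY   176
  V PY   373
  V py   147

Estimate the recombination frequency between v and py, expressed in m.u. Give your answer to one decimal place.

The recombinant classes are V py and v PY: 147 + 176 = 323.
Recombination frequency = 323/1129 = 0.2861 ≈ 28.6%, i.e. 28.6 m.u.

28.6 m.u.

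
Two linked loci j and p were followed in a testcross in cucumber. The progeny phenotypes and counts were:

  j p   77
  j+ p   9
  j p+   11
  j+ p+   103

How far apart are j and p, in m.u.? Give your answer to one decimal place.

10.0 m.u.

The two most frequent classes, j+ p+ (103) and j p (77), are the parental types, so the F1 was j+ p+ / j p.
The recombinant classes are j+ p and j p+: 9 + 11 = 20.
Recombination frequency = 20/200 = 0.1000 ≈ 10.0%, i.e. 10.0 m.u.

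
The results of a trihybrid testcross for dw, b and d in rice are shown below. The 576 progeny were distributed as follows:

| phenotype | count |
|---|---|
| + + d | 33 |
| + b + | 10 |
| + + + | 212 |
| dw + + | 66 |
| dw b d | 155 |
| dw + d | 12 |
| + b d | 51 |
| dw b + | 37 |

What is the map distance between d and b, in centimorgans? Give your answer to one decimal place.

The two most frequent reciprocal classes, + + + and dw b d, are the parental types, so the F1 was + + + / dw b d.
The two rarest classes, + b + and dw + d, are the double crossovers. Comparing them with the parentals, only the b allele has switched, so b is the middle locus and the order is d – b – dw.
Crossovers in the d–b interval produce the single-crossover classes + + d and dw b + (33 + 37 = 70) plus the double crossovers (22).
RF(d–b) = (70 + 22) / 576 = 92/576 = 0.1597 → 16.0 centimorgans.

16.0 centimorgans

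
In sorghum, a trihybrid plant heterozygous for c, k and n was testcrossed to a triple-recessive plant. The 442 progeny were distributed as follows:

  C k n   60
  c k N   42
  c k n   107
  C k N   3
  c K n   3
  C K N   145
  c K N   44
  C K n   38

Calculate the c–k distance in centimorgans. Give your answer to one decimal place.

24.9 centimorgans

The two most frequent reciprocal classes, C K N and c k n, are the parental types, so the F1 was C K N / c k n.
The two rarest classes, C k N and c K n, are the double crossovers. Comparing them with the parentals, only the k allele has switched, so k is the middle locus and the order is n – k – c.
Crossovers in the k–c interval produce the single-crossover classes c K N and C k n (44 + 60 = 104) plus the double crossovers (6).
RF(k–c) = (104 + 6) / 442 = 110/442 = 0.2489 → 24.9 centimorgans.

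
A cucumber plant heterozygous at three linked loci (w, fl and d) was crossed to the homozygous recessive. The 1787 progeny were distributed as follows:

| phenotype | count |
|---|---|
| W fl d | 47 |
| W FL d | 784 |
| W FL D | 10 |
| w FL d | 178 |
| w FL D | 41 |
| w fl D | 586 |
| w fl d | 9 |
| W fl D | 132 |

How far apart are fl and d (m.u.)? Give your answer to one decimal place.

6.0 m.u.

The two most frequent reciprocal classes, w fl D and W FL d, are the parental types, so the F1 was w fl D / W FL d.
The two rarest classes, w fl d and W FL D, are the double crossovers. Comparing them with the parentals, only the d allele has switched, so d is the middle locus and the order is w – d – fl.
Crossovers in the d–fl interval produce the single-crossover classes w FL D and W fl d (41 + 47 = 88) plus the double crossovers (19).
RF(d–fl) = (88 + 19) / 1787 = 107/1787 = 0.0599 → 6.0 m.u.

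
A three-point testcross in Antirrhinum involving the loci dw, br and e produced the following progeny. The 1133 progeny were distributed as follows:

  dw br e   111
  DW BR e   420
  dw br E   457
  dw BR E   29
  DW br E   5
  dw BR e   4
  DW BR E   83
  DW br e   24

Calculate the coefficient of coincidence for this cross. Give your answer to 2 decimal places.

0.81

The two most frequent reciprocal classes, dw br E and DW BR e, are the parental types, so the F1 was dw br E / DW BR e.
The two rarest classes, DW br E and dw BR e, are the double crossovers. Comparing them with the parentals, only the dw allele has switched, so dw is the middle locus and the order is e – dw – br.
e–dw: (194 + 9)/1133 = 0.1792; dw–br: (53 + 9)/1133 = 0.0547.
Expected DCO frequency = 0.1792 × 0.0547 ≈ 0.00980; observed = 9/1133 ≈ 0.00794.
Coefficient of coincidence = 0.00794/0.00980 ≈ 0.81.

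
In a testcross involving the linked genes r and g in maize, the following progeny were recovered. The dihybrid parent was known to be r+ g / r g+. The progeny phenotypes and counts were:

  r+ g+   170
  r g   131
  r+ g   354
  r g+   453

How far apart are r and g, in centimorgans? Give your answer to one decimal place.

The recombinant classes are r+ g+ and r g: 170 + 131 = 301.
Recombination frequency = 301/1108 = 0.2717 ≈ 27.2%, i.e. 27.2 centimorgans.

27.2 centimorgans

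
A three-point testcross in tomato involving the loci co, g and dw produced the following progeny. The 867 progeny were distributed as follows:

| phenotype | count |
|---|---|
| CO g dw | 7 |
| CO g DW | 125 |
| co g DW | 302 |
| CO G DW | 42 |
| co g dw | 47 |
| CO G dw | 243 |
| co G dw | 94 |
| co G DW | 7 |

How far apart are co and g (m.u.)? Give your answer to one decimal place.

26.9 m.u.

The two most frequent reciprocal classes, co g DW and CO G dw, are the parental types, so the F1 was co g DW / CO G dw.
The two rarest classes, co G DW and CO g dw, are the double crossovers. Comparing them with the parentals, only the g allele has switched, so g is the middle locus and the order is dw – g – co.
Crossovers in the g–co interval produce the single-crossover classes CO g DW and co G dw (125 + 94 = 219) plus the double crossovers (14).
RF(g–co) = (219 + 14) / 867 = 233/867 = 0.2687 → 26.9 m.u.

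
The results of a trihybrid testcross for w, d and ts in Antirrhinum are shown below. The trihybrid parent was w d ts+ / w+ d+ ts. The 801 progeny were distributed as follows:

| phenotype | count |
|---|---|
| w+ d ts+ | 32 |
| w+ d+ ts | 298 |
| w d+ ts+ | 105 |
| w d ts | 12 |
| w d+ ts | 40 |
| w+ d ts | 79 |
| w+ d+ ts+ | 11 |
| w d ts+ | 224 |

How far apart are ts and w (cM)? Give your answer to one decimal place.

11.9 cM

The two rarest classes, w d ts and w+ d+ ts+, are the double crossovers. Comparing them with the parentals, only the ts allele has switched, so ts is the middle locus and the order is d – ts – w.
Crossovers in the ts–w interval produce the single-crossover classes w+ d ts+ and w d+ ts (32 + 40 = 72) plus the double crossovers (23).
RF(ts–w) = (72 + 23) / 801 = 95/801 = 0.1186 → 11.9 cM.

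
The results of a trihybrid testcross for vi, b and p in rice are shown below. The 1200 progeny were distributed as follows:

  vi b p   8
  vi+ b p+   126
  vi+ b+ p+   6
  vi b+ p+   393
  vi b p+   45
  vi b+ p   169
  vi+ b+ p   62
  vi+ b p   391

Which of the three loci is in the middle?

The two most frequent reciprocal classes, vi+ b p and vi b+ p+, are the parental types, so the F1 was vi+ b p / vi b+ p+.
The two rarest classes, vi b p and vi+ b+ p+, are the double crossovers. Comparing them with the parentals, only the vi allele has switched, so vi is the middle locus and the order is b – vi – p.

vi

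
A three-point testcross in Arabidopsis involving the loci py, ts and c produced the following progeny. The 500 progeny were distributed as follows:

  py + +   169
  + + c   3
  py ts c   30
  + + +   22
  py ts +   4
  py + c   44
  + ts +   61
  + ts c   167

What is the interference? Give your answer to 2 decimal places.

0.47

The two most frequent reciprocal classes, + ts c and py + +, are the parental types, so the F1 was + ts c / py + +.
The two rarest classes, + + c and py ts +, are the double crossovers. Comparing them with the parentals, only the ts allele has switched, so ts is the middle locus and the order is py – ts – c.
py–ts: (52 + 7)/500 = 0.1180; ts–c: (105 + 7)/500 = 0.2240.
Expected DCO frequency = 0.1180 × 0.2240 ≈ 0.02643; observed = 7/500 ≈ 0.01400.
Coefficient of coincidence = 0.01400/0.02643 ≈ 0.53; interference = 1 − 0.53 = 0.47.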